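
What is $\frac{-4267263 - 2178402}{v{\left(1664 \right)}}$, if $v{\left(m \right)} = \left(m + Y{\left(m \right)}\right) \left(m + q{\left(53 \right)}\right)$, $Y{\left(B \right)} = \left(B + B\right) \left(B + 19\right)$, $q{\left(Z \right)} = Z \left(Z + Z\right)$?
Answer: $- \frac{6445665}{40798774016} \approx -0.00015799$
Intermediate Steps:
$q{\left(Z \right)} = 2 Z^{2}$ ($q{\left(Z \right)} = Z 2 Z = 2 Z^{2}$)
$Y{\left(B \right)} = 2 B \left(19 + B\right)$
$v{\left(m \right)} = \left(5618 + m\right) \left(m + 2 m \left(19 + m\right)\right)$ ($v{\left(m \right)} = \left(m + 2 m \left(19 + m\right)\right) \left(m + 2 \cdot 53^{2}\right) = \left(m + 2 m \left(19 + m\right)\right) \left(m + 2 \cdot 2809\right) = \left(m + 2 m \left(19 + m\right)\right) \left(m + 5618\right) = \left(m + 2 m \left(19 + m\right)\right) \left(5618 + m\right) = \left(5618 + m\right) \left(m + 2 m \left(19 + m\right)\right)$)
$\frac{-4267263 - 2178402}{v{\left(1664 \right)}} = \frac{-4267263 - 2178402}{1664 \left(219102 + 2 \cdot 1664^{2} + 11275 \cdot 1664\right)} = \frac{-4267263 - 2178402}{1664 \left(219102 + 2 \cdot 2768896 + 18761600\right)} = - \frac{6445665}{1664 \left(219102 + 5537792 + 18761600\right)} = - \frac{6445665}{1664 \cdot 24518494} = - \frac{6445665}{40798774016}$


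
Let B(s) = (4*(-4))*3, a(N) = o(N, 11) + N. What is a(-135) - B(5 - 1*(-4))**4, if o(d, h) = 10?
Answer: -5308541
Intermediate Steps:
a(N) = 10 + N
B(s) = -48 (B(s) = -16*3 = -48)
a(-135) - B(5 - 1*(-4))**4 = (10 - 135) - 1*(-48)**4 = -125 - 1*5308416 = -125 - 5308416 = -5308541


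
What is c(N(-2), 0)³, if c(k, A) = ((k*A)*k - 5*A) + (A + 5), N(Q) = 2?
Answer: 125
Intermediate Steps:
c(k, A) = 5 - 4*A + A*k² (c(k, A) = ((A*k)*k - 5*A) + (5 + A) = (A*k² - 5*A) + (5 + A) = (-5*A + A*k²) + (5 + A) = 5 - 4*A + A*k²)
c(N(-2), 0)³ = (5 - 4*0 + 0*2²)³ = (5 + 0 + 0*4)³ = (5 + 0 + 0)³ = 5³ = 125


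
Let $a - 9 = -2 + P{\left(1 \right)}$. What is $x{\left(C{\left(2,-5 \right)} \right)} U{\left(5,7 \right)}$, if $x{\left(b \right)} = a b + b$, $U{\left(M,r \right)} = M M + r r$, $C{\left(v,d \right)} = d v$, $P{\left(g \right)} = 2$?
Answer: $-7400$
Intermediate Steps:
$a = 9$ ($a = 9 + \left(-2 + 2\right) = 9 + 0 = 9$)
$U{\left(M,r \right)} = M^{2} + r^{2}$
$x{\left(b \right)} = 10 b$ ($x{\left(b \right)} = 9 b + b = 10 b$)
$x{\left(C{\left(2,-5 \right)} \right)} U{\left(5,7 \right)} = 10 \left(\left(-5\right) 2\right) \left(5^{2} + 7^{2}\right) = 10 \left(-10\right) \left(25 + 49\right) = \left(-100\right) 74 = -7400$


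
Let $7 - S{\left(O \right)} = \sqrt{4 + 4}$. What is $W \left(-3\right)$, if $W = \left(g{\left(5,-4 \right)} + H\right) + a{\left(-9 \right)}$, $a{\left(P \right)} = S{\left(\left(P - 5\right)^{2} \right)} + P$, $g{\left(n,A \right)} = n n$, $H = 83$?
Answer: $-318 + 6 \sqrt{2} \approx -309.51$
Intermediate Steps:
$S{\left(O \right)} = 7 - 2 \sqrt{2}$ ($S{\left(O \right)} = 7 - \sqrt{4 + 4} = 7 - \sqrt{8} = 7 - 2 \sqrt{2}$)
$g{\left(n,A \right)} = n^{2}$
$a{\left(P \right)} = 7 + P - 2 \sqrt{2}$ ($a{\left(P \right)} = \left(7 - 2 \sqrt{2}\right) + P = 7 + P - 2 \sqrt{2}$)
$W = 106 - 2 \sqrt{2}$ ($W = \left(5^{2} + 83\right) - \left(2 + 2 \sqrt{2}\right) = \left(25 + 83\right) - \left(2 + 2 \sqrt{2}\right) = 108 - \left(2 + 2 \sqrt{2}\right) = 106 - 2 \sqrt{2} \approx 103.17$)
$W \left(-3\right) = \left(106 - 2 \sqrt{2}\right) \left(-3\right) = -318 + 6 \sqrt{2}$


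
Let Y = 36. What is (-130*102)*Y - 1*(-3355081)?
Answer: 2877721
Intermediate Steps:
(-130*102)*Y - 1*(-3355081) = -130*102*36 - 1*(-3355081) = -13260*36 + 3355081 = -477360 + 3355081 = 2877721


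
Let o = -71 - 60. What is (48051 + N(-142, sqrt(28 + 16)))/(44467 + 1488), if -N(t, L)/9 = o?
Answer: 9846/9191 ≈ 1.0713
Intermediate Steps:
o = -131
N(t, L) = 1179 (N(t, L) = -9*(-131) = 1179)
(48051 + N(-142, sqrt(28 + 16)))/(44467 + 1488) = (48051 + 1179)/(44467 + 1488) = 49230/45955 = 49230*(1/45955) = 9846/9191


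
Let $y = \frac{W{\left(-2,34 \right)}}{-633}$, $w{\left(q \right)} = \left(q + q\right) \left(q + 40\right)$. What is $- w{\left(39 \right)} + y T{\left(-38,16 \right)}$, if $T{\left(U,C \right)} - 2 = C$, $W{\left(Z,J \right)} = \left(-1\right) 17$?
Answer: $- \frac{1300080}{211} \approx -6161.5$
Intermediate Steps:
$W{\left(Z,J \right)} = -17$
$T{\left(U,C \right)} = 2 + C$
$w{\left(q \right)} = 2 q \left(40 + q\right)$
$y = \frac{17}{633}$ ($y = - \frac{17}{-633} = \left(-17\right) \left(- \frac{1}{633}\right) = \frac{17}{633} \approx 0.026856$)
$- w{\left(39 \right)} + y T{\left(-38,16 \right)} = - 2 \cdot 39 \left(40 + 39\right) + \frac{17 \left(2 + 16\right)}{633} = - 2 \cdot 39 \cdot 79 + \frac{17}{633} \cdot 18 = \left(-1\right) 6162 + \frac{102}{211} = -6162 + \frac{102}{211} = - \frac{1300080}{211}$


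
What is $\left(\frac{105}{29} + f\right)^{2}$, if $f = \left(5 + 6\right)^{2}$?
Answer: $\frac{13060996}{841} \approx 15530.0$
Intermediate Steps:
$f = 121$ ($f = 11^{2} = 121$)
$\left(\frac{105}{29} + f\right)^{2} = \left(\frac{105}{29} + 121\right)^{2} = \left(\frac{3614}{29}\right)^{2} = \frac{13060996}{841}$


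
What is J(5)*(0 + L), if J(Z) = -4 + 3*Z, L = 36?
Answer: 396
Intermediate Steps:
J(5)*(0 + L) = (-4 + 3*5)*(0 + 36) = (-4 + 15)*36 = 11*36 = 396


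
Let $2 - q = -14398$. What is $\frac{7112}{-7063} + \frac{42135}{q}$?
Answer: $\frac{1858921}{968640} \approx 1.9191$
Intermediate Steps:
$q = 14400$ ($q = 2 - -14398 = 2 + 14398 = 14400$)
$\frac{7112}{-7063} + \frac{42135}{q} = \frac{7112}{-7063} + \frac{42135}{14400} = 7112 \left(- \frac{1}{7063}\right) + 42135 \cdot \frac{1}{14400} = - \frac{1016}{1009} + \frac{2809}{960} = \frac{1858921}{968640}$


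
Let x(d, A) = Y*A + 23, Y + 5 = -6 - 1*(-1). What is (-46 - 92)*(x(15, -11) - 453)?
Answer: 44160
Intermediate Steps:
Y = -10 (Y = -5 + (-6 - 1*(-1)) = -5 + (-6 + 1) = -5 - 5 = -10)
x(d, A) = 23 - 10*A (x(d, A) = -10*A + 23 = 23 - 10*A)
(-46 - 92)*(x(15, -11) - 453) = (-46 - 92)*((23 - 10*(-11)) - 453) = -138*((23 + 110) - 453) = -138*(133 - 453) = -138*(-320) = 44160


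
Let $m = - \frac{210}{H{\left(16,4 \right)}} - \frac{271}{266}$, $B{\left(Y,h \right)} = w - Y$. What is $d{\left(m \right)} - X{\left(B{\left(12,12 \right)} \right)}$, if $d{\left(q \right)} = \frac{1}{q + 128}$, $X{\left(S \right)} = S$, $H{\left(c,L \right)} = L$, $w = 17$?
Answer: $- \frac{49397}{9906} \approx -4.9866$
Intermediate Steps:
$B{\left(Y,h \right)} = 17 - Y$
$m = - \frac{7118}{133}$ ($m = - \frac{210}{4} - \frac{271}{266} = \left(-210\right) \frac{1}{4} - \frac{271}{266} = - \frac{105}{2} - \frac{271}{266} = - \frac{7118}{133} \approx -53.519$)
$d{\left(q \right)} = \frac{1}{128 + q}$
$d{\left(m \right)} - X{\left(B{\left(12,12 \right)} \right)} = \frac{1}{128 - \frac{7118}{133}} - \left(17 - 12\right) = \frac{1}{\frac{9906}{133}} - \left(17 - 12\right) = \frac{133}{9906} - 5 = - \frac{49397}{9906}$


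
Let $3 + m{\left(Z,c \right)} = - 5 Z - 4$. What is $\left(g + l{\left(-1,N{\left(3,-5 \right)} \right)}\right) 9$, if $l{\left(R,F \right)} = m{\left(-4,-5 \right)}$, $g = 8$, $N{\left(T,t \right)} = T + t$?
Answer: $189$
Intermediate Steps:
$m{\left(Z,c \right)} = -7 - 5 Z$ ($m{\left(Z,c \right)} = -3 - \left(4 + 5 Z\right) = -7 - 5 Z$)
$l{\left(R,F \right)} = 13$ ($l{\left(R,F \right)} = -7 - -20 = -7 + 20 = 13$)
$\left(g + l{\left(-1,N{\left(3,-5 \right)} \right)}\right) 9 = \left(8 + 13\right) 9 = 21 \cdot 9 = 189$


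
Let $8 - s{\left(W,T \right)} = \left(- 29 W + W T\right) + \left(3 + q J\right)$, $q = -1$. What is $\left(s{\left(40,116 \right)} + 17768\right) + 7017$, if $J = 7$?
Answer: $21317$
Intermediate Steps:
$s{\left(W,T \right)} = 12 + 29 W - T W$ ($s{\left(W,T \right)} = 8 - \left(\left(- 29 W + W T\right) + \left(3 - 7\right)\right) = 8 - \left(\left(- 29 W + T W\right) + \left(3 - 7\right)\right) = 8 - \left(\left(- 29 W + T W\right) - 4\right) = 8 - \left(-4 - 29 W + T W\right) = 8 + \left(4 + 29 W - T W\right) = 12 + 29 W - T W$)
$\left(s{\left(40,116 \right)} + 17768\right) + 7017 = \left(\left(12 + 29 \cdot 40 - 116 \cdot 40\right) + 17768\right) + 7017 = \left(\left(12 + 1160 - 4640\right) + 17768\right) + 7017 = \left(-3468 + 17768\right) + 7017 = 14300 + 7017 = 21317$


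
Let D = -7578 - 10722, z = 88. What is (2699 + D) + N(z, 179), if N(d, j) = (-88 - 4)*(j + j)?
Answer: -48537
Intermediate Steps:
N(d, j) = -184*j
D = -18300
(2699 + D) + N(z, 179) = (2699 - 18300) - 184*179 = -15601 - 32936 = -48537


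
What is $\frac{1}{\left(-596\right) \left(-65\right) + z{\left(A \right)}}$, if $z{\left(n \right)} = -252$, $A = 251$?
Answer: $\frac{1}{38488} \approx 2.5982 \cdot 10^{-5}$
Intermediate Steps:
$\frac{1}{\left(-596\right) \left(-65\right) + z{\left(A \right)}} = \frac{1}{\left(-596\right) \left(-65\right) - 252} = \frac{1}{38740 - 252} = \frac{1}{38488}$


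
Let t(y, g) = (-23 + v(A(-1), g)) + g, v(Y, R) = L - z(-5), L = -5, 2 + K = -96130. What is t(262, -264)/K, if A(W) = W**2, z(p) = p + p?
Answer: 47/16022 ≈ 0.0029335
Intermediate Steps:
z(p) = 2*p
K = -96132 (K = -2 - 96130 = -96132)
v(Y, R) = 5 (v(Y, R) = -5 - 2*(-5) = -5 - 1*(-10) = -5 + 10 = 5)
t(y, g) = -18 + g (t(y, g) = (-23 + 5) + g = -18 + g)
t(262, -264)/K = (-18 - 264)/(-96132) = -282*(-1/96132) = 47/16022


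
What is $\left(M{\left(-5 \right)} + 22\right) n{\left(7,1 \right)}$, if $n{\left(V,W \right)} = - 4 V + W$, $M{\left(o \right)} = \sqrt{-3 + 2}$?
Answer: $-594 - 27 i \approx -594.0 - 27.0 i$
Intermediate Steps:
$M{\left(o \right)} = i$ ($M{\left(o \right)} = \sqrt{-1} = i$)
$n{\left(V,W \right)} = W - 4 V$
$\left(M{\left(-5 \right)} + 22\right) n{\left(7,1 \right)} = \left(i + 22\right) \left(1 - 28\right) = \left(22 + i\right) \left(1 - 28\right) = \left(22 + i\right) \left(-27\right) = -594 - 27 i$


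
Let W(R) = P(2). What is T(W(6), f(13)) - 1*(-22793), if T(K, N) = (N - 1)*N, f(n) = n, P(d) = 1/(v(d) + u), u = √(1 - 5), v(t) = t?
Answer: 22949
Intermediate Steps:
u = 2*I (u = √(-4) = 2*I ≈ 2.0*I)
P(d) = 1/(d + 2*I)
W(R) = (2 - 2*I)/8 (W(R) = 1/(2 + 2*I) = (2 - 2*I)/8)
T(K, N) = N*(-1 + N) (T(K, N) = (-1 + N)*N = N*(-1 + N))
T(W(6), f(13)) - 1*(-22793) = 13*(-1 + 13) - 1*(-22793) = 13*12 + 22793 = 156 + 22793 = 22949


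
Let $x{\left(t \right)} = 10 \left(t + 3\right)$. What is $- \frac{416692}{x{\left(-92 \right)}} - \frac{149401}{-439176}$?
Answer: $\frac{91567046341}{195433320} \approx 468.53$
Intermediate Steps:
$x{\left(t \right)} = 30 + 10 t$ ($x{\left(t \right)} = 10 \left(3 + t\right) = 30 + 10 t$)
$- \frac{416692}{x{\left(-92 \right)}} - \frac{149401}{-439176} = - \frac{416692}{30 + 10 \left(-92\right)} - \frac{149401}{-439176} = - \frac{416692}{30 - 920} - - \frac{149401}{439176} = - \frac{416692}{-890} + \frac{149401}{439176} = \left(-416692\right) \left(- \frac{1}{890}\right) + \frac{149401}{439176} = \frac{208346}{445} + \frac{149401}{439176} = \frac{91567046341}{195433320}$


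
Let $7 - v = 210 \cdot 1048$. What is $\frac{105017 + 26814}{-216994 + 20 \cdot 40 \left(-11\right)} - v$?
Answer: $\frac{49691031131}{225794} \approx 2.2007 \cdot 10^{5}$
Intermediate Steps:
$v = -220073$ ($v = 7 - 210 \cdot 1048 = 7 - 220080 = -220073$)
$\frac{105017 + 26814}{-216994 + 20 \cdot 40 \left(-11\right)} - v = \frac{105017 + 26814}{-216994 + 20 \cdot 40 \left(-11\right)} - -220073 = \frac{131831}{-216994 + 800 \left(-11\right)} + 220073 = \frac{131831}{-216994 - 8800} + 220073 = \frac{131831}{-225794} + 220073 = 131831 \left(- \frac{1}{225794}\right) + 220073 = - \frac{131831}{225794} + 220073 = \frac{49691031131}{225794}$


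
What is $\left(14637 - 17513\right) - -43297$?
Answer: $40421$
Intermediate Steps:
$\left(14637 - 17513\right) - -43297 = \left(14637 - 17513\right) + 43297 = -2876 + 43297 = 40421$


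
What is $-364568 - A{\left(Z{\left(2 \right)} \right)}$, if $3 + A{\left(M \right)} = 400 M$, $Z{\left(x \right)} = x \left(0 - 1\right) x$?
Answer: $-362965$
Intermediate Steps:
$Z{\left(x \right)} = - x^{2}$ ($Z{\left(x \right)} = x \left(0 - 1\right) x = x \left(-1\right) x = - x x = - x^{2}$)
$A{\left(M \right)} = -3 + 400 M$
$-364568 - A{\left(Z{\left(2 \right)} \right)} = -364568 - \left(-3 + 400 \left(- 2^{2}\right)\right) = -364568 - \left(-3 + 400 \left(\left(-1\right) 4\right)\right) = -364568 - \left(-3 + 400 \left(-4\right)\right) = -364568 - \left(-3 - 1600\right) = -364568 - -1603 = -364568 + 1603 = -362965$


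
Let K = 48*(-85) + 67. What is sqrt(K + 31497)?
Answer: 2*sqrt(6871) ≈ 165.78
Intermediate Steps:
K = -4013 (K = -4080 + 67 = -4013)
sqrt(K + 31497) = sqrt(-4013 + 31497) = sqrt(27484) = 2*sqrt(6871)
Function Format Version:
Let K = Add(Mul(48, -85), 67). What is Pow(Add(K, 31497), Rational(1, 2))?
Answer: Mul(2, Pow(6871, Rational(1, 2))) ≈ 165.78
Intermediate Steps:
K = -4013 (K = Add(-4080, 67) = -4013)
Pow(Add(K, 31497), Rational(1, 2)) = Pow(Add(-4013, 31497), Rational(1, 2)) = Pow(27484, Rational(1, 2)) = Mul(2, Pow(6871, Rational(1, 2)))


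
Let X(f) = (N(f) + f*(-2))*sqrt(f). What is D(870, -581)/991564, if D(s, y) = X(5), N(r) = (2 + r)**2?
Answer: 39*sqrt(5)/991564 ≈ 8.7949e-5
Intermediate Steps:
X(f) = sqrt(f)*((2 + f)**2 - 2*f) (X(f) = ((2 + f)**2 + f*(-2))*sqrt(f) = ((2 + f)**2 - 2*f)*sqrt(f) = sqrt(f)*((2 + f)**2 - 2*f))
D(s, y) = 39*sqrt(5) (D(s, y) = sqrt(5)*((2 + 5)**2 - 2*5) = sqrt(5)*(7**2 - 10) = sqrt(5)*(49 - 10) = sqrt(5)*39 = 39*sqrt(5))
D(870, -581)/991564 = (39*sqrt(5))/991564 = (39*sqrt(5))*(1/991564) = 39*sqrt(5)/991564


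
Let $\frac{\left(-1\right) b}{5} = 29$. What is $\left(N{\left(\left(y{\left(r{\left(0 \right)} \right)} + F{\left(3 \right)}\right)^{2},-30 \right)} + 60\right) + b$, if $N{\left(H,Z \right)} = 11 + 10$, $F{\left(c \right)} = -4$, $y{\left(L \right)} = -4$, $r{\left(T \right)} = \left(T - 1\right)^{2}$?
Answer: $-64$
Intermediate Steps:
$b = -145$ ($b = \left(-5\right) 29 = -145$)
$r{\left(T \right)} = \left(-1 + T\right)^{2}$
$N{\left(H,Z \right)} = 21$
$\left(N{\left(\left(y{\left(r{\left(0 \right)} \right)} + F{\left(3 \right)}\right)^{2},-30 \right)} + 60\right) + b = \left(21 + 60\right) - 145 = 81 - 145 = -64$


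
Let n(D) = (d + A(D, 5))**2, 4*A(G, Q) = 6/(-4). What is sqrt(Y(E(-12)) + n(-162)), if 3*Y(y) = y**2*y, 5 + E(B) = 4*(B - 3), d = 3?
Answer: I*sqrt(52724031)/24 ≈ 302.55*I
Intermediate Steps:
A(G, Q) = -3/8 (A(G, Q) = (6/(-4))/4 = (6*(-1/4))/4 = (1/4)*(-3/2) = -3/8)
E(B) = -17 + 4*B (E(B) = -5 + 4*(B - 3) = -5 + 4*(-3 + B) = -5 + (-12 + 4*B) = -17 + 4*B)
Y(y) = y**3/3 (Y(y) = (y**2*y)/3 = y**3/3)
n(D) = 441/64 (n(D) = (3 - 3/8)**2 = (21/8)**2 = 441/64)
sqrt(Y(E(-12)) + n(-162)) = sqrt((-17 + 4*(-12))**3/3 + 441/64) = sqrt((-17 - 48)**3/3 + 441/64) = sqrt((1/3)*(-65)**3 + 441/64) = sqrt((1/3)*(-274625) + 441/64) = sqrt(-274625/3 + 441/64) = sqrt(-17574677/192) = I*sqrt(52724031)/24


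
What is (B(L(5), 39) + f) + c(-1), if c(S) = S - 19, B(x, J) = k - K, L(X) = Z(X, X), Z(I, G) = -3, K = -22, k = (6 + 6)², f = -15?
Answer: 131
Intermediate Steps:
k = 144 (k = 12² = 144)
L(X) = -3
B(x, J) = 166 (B(x, J) = 144 - 1*(-22) = 144 + 22 = 166)
c(S) = -19 + S
(B(L(5), 39) + f) + c(-1) = (166 - 15) + (-19 - 1) = 151 - 20 = 131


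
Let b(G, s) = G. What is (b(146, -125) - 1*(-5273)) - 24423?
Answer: -19004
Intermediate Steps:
(b(146, -125) - 1*(-5273)) - 24423 = (146 - 1*(-5273)) - 24423 = (146 + 5273) - 24423 = 5419 - 24423 = -19004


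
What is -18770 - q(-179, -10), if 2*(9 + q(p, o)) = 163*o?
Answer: -17946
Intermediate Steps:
q(p, o) = -9 + 163*o/2 (q(p, o) = -9 + (163*o)/2 = -9 + 163*o/2)
-18770 - q(-179, -10) = -18770 - (-9 + (163/2)*(-10)) = -18770 - (-9 - 815) = -18770 - 1*(-824) = -18770 + 824 = -17946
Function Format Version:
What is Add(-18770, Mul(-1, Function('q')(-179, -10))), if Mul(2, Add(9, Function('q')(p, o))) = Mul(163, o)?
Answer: -17946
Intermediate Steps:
Function('q')(p, o) = Add(-9, Mul(Rational(163, 2), o)) (Function('q')(p, o) = Add(-9, Mul(Rational(1, 2), Mul(163, o))) = Add(-9, Mul(Rational(163, 2), o)))
Add(-18770, Mul(-1, Function('q')(-179, -10))) = Add(-18770, Mul(-1, Add(-9, Mul(Rational(163, 2), -10)))) = Add(-18770, Mul(-1, Add(-9, -815))) = Add(-18770, Mul(-1, -824)) = Add(-18770, 824) = -17946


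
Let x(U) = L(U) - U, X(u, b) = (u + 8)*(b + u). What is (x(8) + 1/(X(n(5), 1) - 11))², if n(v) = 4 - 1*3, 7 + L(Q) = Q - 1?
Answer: 3025/49 ≈ 61.735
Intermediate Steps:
L(Q) = -8 + Q (L(Q) = -7 + (Q - 1) = -7 + (-1 + Q) = -8 + Q)
n(v) = 1 (n(v) = 4 - 3 = 1)
X(u, b) = (8 + u)*(b + u)
x(U) = -8 (x(U) = (-8 + U) - U = -8)
(x(8) + 1/(X(n(5), 1) - 11))² = (-8 + 1/((1² + 8*1 + 8*1 + 1*1) - 11))² = (-8 + 1/((1 + 8 + 8 + 1) - 11))² = (-8 + 1/(18 - 11))² = (-8 + 1/7)² = (-8 + ⅐)² = (-55/7)² = 3025/49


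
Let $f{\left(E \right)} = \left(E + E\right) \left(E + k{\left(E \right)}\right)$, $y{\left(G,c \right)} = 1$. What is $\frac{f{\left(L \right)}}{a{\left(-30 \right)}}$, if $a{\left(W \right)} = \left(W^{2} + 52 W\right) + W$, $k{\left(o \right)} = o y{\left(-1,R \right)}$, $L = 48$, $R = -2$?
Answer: $- \frac{1536}{115} \approx -13.357$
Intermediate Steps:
$k{\left(o \right)} = o$ ($k{\left(o \right)} = o 1 = o$)
$f{\left(E \right)} = 4 E^{2}$ ($f{\left(E \right)} = \left(E + E\right) \left(E + E\right) = 2 E 2 E = 4 E^{2}$)
$a{\left(W \right)} = W^{2} + 53 W$
$\frac{f{\left(L \right)}}{a{\left(-30 \right)}} = \frac{4 \cdot 48^{2}}{\left(-30\right) \left(53 - 30\right)} = \frac{4 \cdot 2304}{\left(-30\right) 23} = \frac{9216}{-690} = 9216 \left(- \frac{1}{690}\right) = - \frac{1536}{115}$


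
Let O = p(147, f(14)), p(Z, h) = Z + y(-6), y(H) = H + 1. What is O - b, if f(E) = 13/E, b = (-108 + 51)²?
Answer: -3107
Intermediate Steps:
b = 3249 (b = (-57)² = 3249)
y(H) = 1 + H
p(Z, h) = -5 + Z (p(Z, h) = Z + (1 - 6) = Z - 5 = -5 + Z)
O = 142 (O = -5 + 147 = 142)
O - b = 142 - 1*3249 = 142 - 3249 = -3107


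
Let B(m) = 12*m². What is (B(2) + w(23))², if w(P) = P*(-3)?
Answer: 441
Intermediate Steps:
w(P) = -3*P
(B(2) + w(23))² = (12*2² - 3*23)² = (12*4 - 69)² = (48 - 69)² = (-21)² = 441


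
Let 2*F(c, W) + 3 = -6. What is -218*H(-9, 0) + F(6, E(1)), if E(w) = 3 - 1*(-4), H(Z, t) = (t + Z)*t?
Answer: -9/2 ≈ -4.5000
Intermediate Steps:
H(Z, t) = t*(Z + t) (H(Z, t) = (Z + t)*t = t*(Z + t))
E(w) = 7 (E(w) = 3 + 4 = 7)
F(c, W) = -9/2 (F(c, W) = -3/2 + (½)*(-6) = -3/2 - 3 = -9/2)
-218*H(-9, 0) + F(6, E(1)) = -0*(-9 + 0) - 9/2 = -0*(-9) - 9/2 = -218*0 - 9/2 = 0 - 9/2 = -9/2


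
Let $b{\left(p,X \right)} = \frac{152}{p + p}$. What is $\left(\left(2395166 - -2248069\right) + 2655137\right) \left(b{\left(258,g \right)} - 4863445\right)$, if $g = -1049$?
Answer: $- \frac{4578884497350524}{129} \approx -3.5495 \cdot 10^{13}$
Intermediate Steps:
$b{\left(p,X \right)} = \frac{76}{p}$ ($b{\left(p,X \right)} = \frac{152}{2 p} = 152 \frac{1}{2 p} = \frac{76}{p}$)
$\left(\left(2395166 - -2248069\right) + 2655137\right) \left(b{\left(258,g \right)} - 4863445\right) = \left(\left(2395166 - -2248069\right) + 2655137\right) \left(\frac{76}{258} - 4863445\right) = \left(\left(2395166 + 2248069\right) + 2655137\right) \left(76 \cdot \frac{1}{258} - 4863445\right) = \left(4643235 + 2655137\right) \left(\frac{38}{129} - 4863445\right) = 7298372 \left(- \frac{627384367}{129}\right) = - \frac{4578884497350524}{129}$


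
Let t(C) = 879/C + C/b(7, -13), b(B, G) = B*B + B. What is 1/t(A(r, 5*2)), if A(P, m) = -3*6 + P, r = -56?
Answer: -1036/13675 ≈ -0.075759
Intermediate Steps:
b(B, G) = B + B² (b(B, G) = B² + B = B + B²)
A(P, m) = -18 + P
t(C) = 879/C + C/56 (t(C) = 879/C + C/((7*(1 + 7))) = 879/C + C/((7*8)) = 879/C + C/56)
1/t(A(r, 5*2)) = 1/(879/(-18 - 56) + (-18 - 56)/56) = 1/(879/(-74) + (1/56)*(-74)) = 1/(879*(-1/74) - 37/28) = 1/(-879/74 - 37/28) = 1/(-13675/1036) = -1036/13675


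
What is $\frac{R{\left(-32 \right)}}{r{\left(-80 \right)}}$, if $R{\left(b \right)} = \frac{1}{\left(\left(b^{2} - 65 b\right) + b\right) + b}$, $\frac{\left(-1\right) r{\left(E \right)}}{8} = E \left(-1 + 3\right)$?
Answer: $\frac{1}{3891200} \approx 2.5699 \cdot 10^{-7}$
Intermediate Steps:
$r{\left(E \right)} = - 16 E$ ($r{\left(E \right)} = - 8 E \left(-1 + 3\right) = - 8 E 2 = - 8 \cdot 2 E = - 16 E$)
$R{\left(b \right)} = \frac{1}{b^{2} - 63 b}$ ($R{\left(b \right)} = \frac{1}{\left(b^{2} - 64 b\right) + b} = \frac{1}{b^{2} - 63 b}$)
$\frac{R{\left(-32 \right)}}{r{\left(-80 \right)}} = \frac{\frac{1}{-32} \frac{1}{-63 - 32}}{\left(-16\right) \left(-80\right)} = \frac{\left(- \frac{1}{32}\right) \frac{1}{-95}}{1280} = \left(- \frac{1}{32}\right) \left(- \frac{1}{95}\right) \frac{1}{1280} = \frac{1}{3040} \cdot \frac{1}{1280} = \frac{1}{3891200}$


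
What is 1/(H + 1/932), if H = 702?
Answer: 932/654265 ≈ 0.0014245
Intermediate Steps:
1/(H + 1/932) = 1/(702 + 1/932) = 1/(654265/932) = 932/654265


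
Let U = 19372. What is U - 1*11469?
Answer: 7903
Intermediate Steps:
U - 1*11469 = 19372 - 1*11469 = 19372 - 11469 = 7903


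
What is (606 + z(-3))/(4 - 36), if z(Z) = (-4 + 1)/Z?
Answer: -607/32 ≈ -18.969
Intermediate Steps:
z(Z) = -3/Z
(606 + z(-3))/(4 - 36) = (606 - 3/(-3))/(4 - 36) = (606 - 3*(-⅓))/(-32) = -(606 + 1)/32 = -1/32*607 = -607/32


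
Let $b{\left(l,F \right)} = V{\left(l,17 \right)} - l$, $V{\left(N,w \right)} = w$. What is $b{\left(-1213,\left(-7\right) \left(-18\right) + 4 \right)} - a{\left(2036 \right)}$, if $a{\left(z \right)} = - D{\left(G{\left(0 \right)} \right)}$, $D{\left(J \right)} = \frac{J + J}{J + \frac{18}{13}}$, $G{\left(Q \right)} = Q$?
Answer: $1230$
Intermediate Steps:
$D{\left(J \right)} = \frac{2 J}{\frac{18}{13} + J}$ ($D{\left(J \right)} = \frac{2 J}{J + 18 \cdot \frac{1}{13}} = \frac{2 J}{J + \frac{18}{13}} = \frac{2 J}{\frac{18}{13} + J}$)
$a{\left(z \right)} = 0$ ($a{\left(z \right)} = - \frac{26 \cdot 0}{18 + 13 \cdot 0} = - \frac{26 \cdot 0}{18 + 0} = - \frac{26 \cdot 0}{18} = \left(-1\right) 0 = 0$)
$b{\left(l,F \right)} = 17 - l$
$b{\left(-1213,\left(-7\right) \left(-18\right) + 4 \right)} - a{\left(2036 \right)} = \left(17 - -1213\right) - 0 = \left(17 + 1213\right) + 0 = 1230 + 0 = 1230$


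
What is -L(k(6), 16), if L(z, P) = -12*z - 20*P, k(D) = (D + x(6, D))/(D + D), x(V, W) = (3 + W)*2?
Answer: 344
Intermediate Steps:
x(V, W) = 6 + 2*W
k(D) = (6 + 3*D)/(2*D) (k(D) = (D + (6 + 2*D))/(D + D) = (6 + 3*D)/((2*D)) = (6 + 3*D)*(1/(2*D)) = (6 + 3*D)/(2*D))
L(z, P) = -20*P - 12*z
-L(k(6), 16) = -(-20*16 - 12*(3/2 + 3/6)) = -(-320 - 12*(3/2 + 3*(⅙))) = -(-320 - 12*(3/2 + ½)) = -(-320 - 12*2) = -(-320 - 24) = -1*(-344) = 344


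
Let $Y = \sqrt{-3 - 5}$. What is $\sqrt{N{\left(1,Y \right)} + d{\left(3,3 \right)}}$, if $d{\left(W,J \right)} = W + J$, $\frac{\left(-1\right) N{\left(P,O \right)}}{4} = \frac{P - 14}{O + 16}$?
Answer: $\sqrt{2} \sqrt{\frac{37 + 3 i \sqrt{2}}{8 + i \sqrt{2}}} \approx 3.0265 - 0.092038 i$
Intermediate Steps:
$Y = 2 i \sqrt{2}$ ($Y = \sqrt{-8} = 2 i \sqrt{2} \approx 2.8284 i$)
$N{\left(P,O \right)} = - \frac{4 \left(-14 + P\right)}{16 + O}$ ($N{\left(P,O \right)} = - 4 \frac{P - 14}{O + 16} = - 4 \frac{-14 + P}{16 + O} = - \frac{4 \left(-14 + P\right)}{16 + O}$)
$d{\left(W,J \right)} = J + W$
$\sqrt{N{\left(1,Y \right)} + d{\left(3,3 \right)}} = \sqrt{\frac{4 \left(14 - 1\right)}{16 + 2 i \sqrt{2}} + \left(3 + 3\right)} = \sqrt{\frac{4 \left(14 - 1\right)}{16 + 2 i \sqrt{2}} + 6} = \sqrt{4 \frac{1}{16 + 2 i \sqrt{2}} \cdot 13 + 6} = \sqrt{\frac{52}{16 + 2 i \sqrt{2}} + 6} = \sqrt{6 + \frac{52}{16 + 2 i \sqrt{2}}}$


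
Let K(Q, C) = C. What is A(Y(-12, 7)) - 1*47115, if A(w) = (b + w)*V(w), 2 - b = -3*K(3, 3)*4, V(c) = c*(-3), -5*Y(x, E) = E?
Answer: -1174032/25 ≈ -46961.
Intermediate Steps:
Y(x, E) = -E/5
V(c) = -3*c
b = 38 (b = 2 - (-3*3)*4 = 2 - (-9)*4 = 2 - 1*(-36) = 2 + 36 = 38)
A(w) = -3*w*(38 + w) (A(w) = (38 + w)*(-3*w) = -3*w*(38 + w))
A(Y(-12, 7)) - 1*47115 = -3*(-⅕*7)*(38 - ⅕*7) - 1*47115 = -3*(-7/5)*(38 - 7/5) - 47115 = -3*(-7/5)*183/5 - 47115 = 3843/25 - 47115 = -1174032/25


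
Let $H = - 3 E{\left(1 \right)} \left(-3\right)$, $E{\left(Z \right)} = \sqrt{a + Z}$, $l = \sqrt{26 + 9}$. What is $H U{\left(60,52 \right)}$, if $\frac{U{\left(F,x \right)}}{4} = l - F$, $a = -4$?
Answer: $36 i \sqrt{3} \left(-60 + \sqrt{35}\right) \approx - 3372.3 i$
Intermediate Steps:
$l = \sqrt{35} \approx 5.9161$
$U{\left(F,x \right)} = - 4 F + 4 \sqrt{35}$ ($U{\left(F,x \right)} = 4 \left(\sqrt{35} - F\right) = - 4 F + 4 \sqrt{35}$)
$E{\left(Z \right)} = \sqrt{-4 + Z}$
$H = 9 i \sqrt{3}$ ($H = - 3 \sqrt{-4 + 1} \left(-3\right) = - 3 \sqrt{-3} \left(-3\right) = - 3 i \sqrt{3} \left(-3\right) = 9 i \sqrt{3} \approx 15.588 i$)
$H U{\left(60,52 \right)} = 9 i \sqrt{3} \left(\left(-4\right) 60 + 4 \sqrt{35}\right) = 9 i \sqrt{3} \left(-240 + 4 \sqrt{35}\right)$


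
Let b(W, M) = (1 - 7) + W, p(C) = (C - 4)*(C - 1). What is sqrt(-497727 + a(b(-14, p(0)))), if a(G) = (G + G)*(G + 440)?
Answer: I*sqrt(514527) ≈ 717.31*I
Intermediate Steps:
p(C) = (-1 + C)*(-4 + C) (p(C) = (-4 + C)*(-1 + C) = (-1 + C)*(-4 + C))
b(W, M) = -6 + W
a(G) = 2*G*(440 + G) (a(G) = (2*G)*(440 + G) = 2*G*(440 + G))
sqrt(-497727 + a(b(-14, p(0)))) = sqrt(-497727 + 2*(-6 - 14)*(440 + (-6 - 14))) = sqrt(-497727 + 2*(-20)*(440 - 20)) = sqrt(-497727 + 2*(-20)*420) = sqrt(-497727 - 16800) = sqrt(-514527) = I*sqrt(514527)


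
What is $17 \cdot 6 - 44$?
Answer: $58$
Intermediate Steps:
$17 \cdot 6 - 44 = 102 - 44 = 58$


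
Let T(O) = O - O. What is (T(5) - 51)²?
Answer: 2601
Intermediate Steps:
T(O) = 0
(T(5) - 51)² = (0 - 51)² = (-51)² = 2601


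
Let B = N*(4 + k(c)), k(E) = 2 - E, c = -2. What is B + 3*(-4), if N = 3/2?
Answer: 0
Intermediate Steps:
N = 3/2 (N = 3*(½) = 3/2 ≈ 1.5000)
B = 12 (B = 3*(4 + (2 - 1*(-2)))/2 = 3*(4 + (2 + 2))/2 = 3*(4 + 4)/2 = (3/2)*8 = 12)
B + 3*(-4) = 12 + 3*(-4) = 12 - 12 = 0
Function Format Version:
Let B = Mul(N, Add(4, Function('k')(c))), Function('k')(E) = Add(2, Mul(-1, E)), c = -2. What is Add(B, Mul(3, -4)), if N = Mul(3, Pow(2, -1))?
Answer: 0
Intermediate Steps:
N = Rational(3, 2) (N = Mul(3, Rational(1, 2)) = Rational(3, 2) ≈ 1.5000)
B = 12 (B = Mul(Rational(3, 2), Add(4, Add(2, Mul(-1, -2)))) = Mul(Rational(3, 2), Add(4, Add(2, 2))) = Mul(Rational(3, 2), Add(4, 4)) = Mul(Rational(3, 2), 8) = 12)
Add(B, Mul(3, -4)) = Add(12, Mul(3, -4)) = Add(12, -12) = 0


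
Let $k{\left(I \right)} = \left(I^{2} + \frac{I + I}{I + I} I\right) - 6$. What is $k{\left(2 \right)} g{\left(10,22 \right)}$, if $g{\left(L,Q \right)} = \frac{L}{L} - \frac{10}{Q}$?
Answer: $0$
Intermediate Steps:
$g{\left(L,Q \right)} = 1 - \frac{10}{Q}$
$k{\left(I \right)} = -6 + I + I^{2}$ ($k{\left(I \right)} = \left(I^{2} + \frac{2 I}{2 I} I\right) - 6 = \left(I^{2} + 2 I \frac{1}{2 I} I\right) - 6 = \left(I^{2} + 1 I\right) - 6 = \left(I^{2} + I\right) - 6 = \left(I + I^{2}\right) - 6 = -6 + I + I^{2}$)
$k{\left(2 \right)} g{\left(10,22 \right)} = \left(-6 + 2 + 2^{2}\right) \frac{-10 + 22}{22} = \left(-6 + 2 + 4\right) \frac{1}{22} \cdot 12 = 0 \cdot \frac{6}{11} = 0$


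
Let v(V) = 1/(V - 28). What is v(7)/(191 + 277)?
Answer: -1/9828 ≈ -0.00010175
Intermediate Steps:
v(V) = 1/(-28 + V)
v(7)/(191 + 277) = 1/((-28 + 7)*(191 + 277)) = 1/(-21*468) = -1/21*1/468 = -1/9828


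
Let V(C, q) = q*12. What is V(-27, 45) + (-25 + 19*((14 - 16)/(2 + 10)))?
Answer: 3071/6 ≈ 511.83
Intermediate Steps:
V(C, q) = 12*q
V(-27, 45) + (-25 + 19*((14 - 16)/(2 + 10))) = 12*45 + (-25 + 19*((14 - 16)/(2 + 10))) = 540 + (-25 + 19*(-2/12)) = 540 + (-25 + 19*(-2*1/12)) = 540 + (-25 + 19*(-⅙)) = 540 + (-25 - 19/6) = 540 - 169/6 = 3071/6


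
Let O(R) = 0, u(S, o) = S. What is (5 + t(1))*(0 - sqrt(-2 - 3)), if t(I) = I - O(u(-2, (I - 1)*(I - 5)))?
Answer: -6*I*sqrt(5) ≈ -13.416*I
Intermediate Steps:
t(I) = I (t(I) = I - 1*0 = I + 0 = I)
(5 + t(1))*(0 - sqrt(-2 - 3)) = (5 + 1)*(0 - sqrt(-2 - 3)) = 6*(0 - sqrt(-5)) = 6*(0 - I*sqrt(5)) = 6*(-I*sqrt(5)) = -6*I*sqrt(5)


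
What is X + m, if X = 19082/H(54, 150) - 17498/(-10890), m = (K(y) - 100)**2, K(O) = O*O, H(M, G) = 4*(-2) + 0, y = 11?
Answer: -42310769/21780 ≈ -1942.6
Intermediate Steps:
H(M, G) = -8 (H(M, G) = -8 + 0 = -8)
K(O) = O**2
m = 441 (m = (11**2 - 100)**2 = (121 - 100)**2 = 21**2 = 441)
X = -51915749/21780 (X = 19082/(-8) - 17498/(-10890) = 19082*(-1/8) - 17498*(-1/10890) = -9541/4 + 8749/5445 = -51915749/21780 ≈ -2383.6)
X + m = -51915749/21780 + 441 = -42310769/21780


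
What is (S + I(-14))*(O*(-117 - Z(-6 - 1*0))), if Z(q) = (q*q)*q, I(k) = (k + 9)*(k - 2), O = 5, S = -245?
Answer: -81675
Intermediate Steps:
I(k) = (-2 + k)*(9 + k) (I(k) = (9 + k)*(-2 + k) = (-2 + k)*(9 + k))
Z(q) = q³ (Z(q) = q²*q = q³)
(S + I(-14))*(O*(-117 - Z(-6 - 1*0))) = (-245 + (-18 + (-14)² + 7*(-14)))*(5*(-117 - (-6 - 1*0)³)) = (-245 + (-18 + 196 - 98))*(5*(-117 - (-6 + 0)³)) = (-245 + 80)*(5*(-117 - 1*(-6)³)) = -825*(-117 - 1*(-216)) = -825*(-117 + 216) = -825*99 = -165*495 = -81675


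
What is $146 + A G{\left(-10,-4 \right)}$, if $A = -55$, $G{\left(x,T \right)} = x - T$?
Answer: $476$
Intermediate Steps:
$146 + A G{\left(-10,-4 \right)} = 146 - 55 \left(-10 - -4\right) = 146 - 55 \left(-10 + 4\right) = 146 - -330 = 146 + 330 = 476$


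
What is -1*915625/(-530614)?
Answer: 915625/530614 ≈ 1.7256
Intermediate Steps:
-1*915625/(-530614) = -915625*(-1/530614) = 915625/530614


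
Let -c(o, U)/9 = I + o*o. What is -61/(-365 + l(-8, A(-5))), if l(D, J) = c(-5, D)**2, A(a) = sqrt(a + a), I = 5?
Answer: -61/72535 ≈ -0.00084097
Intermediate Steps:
A(a) = sqrt(2)*sqrt(a) (A(a) = sqrt(2*a) = sqrt(2)*sqrt(a))
c(o, U) = -45 - 9*o**2 (c(o, U) = -9*(5 + o*o) = -9*(5 + o**2) = -45 - 9*o**2)
l(D, J) = 72900 (l(D, J) = (-45 - 9*(-5)**2)**2 = (-45 - 9*25)**2 = (-45 - 225)**2 = (-270)**2 = 72900)
-61/(-365 + l(-8, A(-5))) = -61/(-365 + 72900) = -61/72535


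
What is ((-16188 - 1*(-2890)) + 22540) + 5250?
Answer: 14492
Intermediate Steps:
((-16188 - 1*(-2890)) + 22540) + 5250 = ((-16188 + 2890) + 22540) + 5250 = (-13298 + 22540) + 5250 = 9242 + 5250 = 14492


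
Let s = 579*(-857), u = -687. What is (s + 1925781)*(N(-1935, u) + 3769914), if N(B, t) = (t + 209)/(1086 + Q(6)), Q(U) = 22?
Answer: 1492859783378313/277 ≈ 5.3894e+12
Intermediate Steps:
s = -496203
N(B, t) = 209/1108 + t/1108 (N(B, t) = (t + 209)/(1086 + 22) = (209 + t)/1108 = (209 + t)*(1/1108) = 209/1108 + t/1108)
(s + 1925781)*(N(-1935, u) + 3769914) = (-496203 + 1925781)*((209/1108 + (1/1108)*(-687)) + 3769914) = 1429578*((209/1108 - 687/1108) + 3769914) = 1429578*(-239/554 + 3769914) = 1429578*(2088532117/554) = 1492859783378313/277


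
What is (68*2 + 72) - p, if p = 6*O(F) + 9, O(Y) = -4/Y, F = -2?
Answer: 187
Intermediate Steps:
p = 21 (p = 6*(-4/(-2)) + 9 = 6*(-4*(-½)) + 9 = 6*2 + 9 = 12 + 9 = 21)
(68*2 + 72) - p = (68*2 + 72) - 1*21 = (136 + 72) - 21 = 208 - 21 = 187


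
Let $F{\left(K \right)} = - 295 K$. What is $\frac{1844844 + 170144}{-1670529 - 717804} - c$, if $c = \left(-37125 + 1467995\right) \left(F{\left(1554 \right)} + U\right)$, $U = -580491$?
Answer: $\frac{3550402433127537922}{2388333} \approx 1.4866 \cdot 10^{12}$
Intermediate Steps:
$c = -1486560891270$ ($c = \left(-37125 + 1467995\right) \left(\left(-295\right) 1554 - 580491\right) = 1430870 \left(-458430 - 580491\right) = 1430870 \left(-1038921\right) = -1486560891270$)
$\frac{1844844 + 170144}{-1670529 - 717804} - c = \frac{1844844 + 170144}{-1670529 - 717804} - -1486560891270 = \frac{2014988}{-2388333} + 1486560891270 = 2014988 \left(- \frac{1}{2388333}\right) + 1486560891270 = - \frac{2014988}{2388333} + 1486560891270 = \frac{3550402433127537922}{2388333}$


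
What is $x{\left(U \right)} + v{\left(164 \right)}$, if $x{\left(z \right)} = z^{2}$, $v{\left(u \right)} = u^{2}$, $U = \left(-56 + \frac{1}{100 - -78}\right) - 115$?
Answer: $\frac{1778583833}{31684} \approx 56135.0$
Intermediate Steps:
$U = - \frac{30437}{178}$ ($U = \left(-56 + \frac{1}{100 + 78}\right) - 115 = \left(-56 + \frac{1}{178}\right) - 115 = - \frac{9967}{178} - 115 = - \frac{30437}{178} \approx -170.99$)
$x{\left(U \right)} + v{\left(164 \right)} = \left(- \frac{30437}{178}\right)^{2} + 164^{2} = \frac{926410969}{31684} + 26896 = \frac{1778583833}{31684}$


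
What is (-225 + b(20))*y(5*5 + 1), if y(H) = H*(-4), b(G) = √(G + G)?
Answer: 23400 - 208*√10 ≈ 22742.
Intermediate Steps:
b(G) = √2*√G (b(G) = √(2*G) = √2*√G)
y(H) = -4*H
(-225 + b(20))*y(5*5 + 1) = (-225 + √2*√20)*(-4*(5*5 + 1)) = (-225 + √2*(2*√5))*(-4*(25 + 1)) = (-225 + 2*√10)*(-4*26) = (-225 + 2*√10)*(-104) = 23400 - 208*√10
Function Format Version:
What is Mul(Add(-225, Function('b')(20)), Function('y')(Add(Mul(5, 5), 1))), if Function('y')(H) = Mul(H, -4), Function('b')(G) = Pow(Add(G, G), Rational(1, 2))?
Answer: Add(23400, Mul(-208, Pow(10, Rational(1, 2)))) ≈ 22742.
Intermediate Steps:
Function('b')(G) = Mul(Pow(2, Rational(1, 2)), Pow(G, Rational(1, 2))) (Function('b')(G) = Pow(Mul(2, G), Rational(1, 2)) = Mul(Pow(2, Rational(1, 2)), Pow(G, Rational(1, 2))))
Function('y')(H) = Mul(-4, H)
Mul(Add(-225, Function('b')(20)), Function('y')(Add(Mul(5, 5), 1))) = Mul(Add(-225, Mul(Pow(2, Rational(1, 2)), Pow(20, Rational(1, 2)))), Mul(-4, Add(Mul(5, 5), 1))) = Mul(Add(-225, Mul(Pow(2, Rational(1, 2)), Mul(2, Pow(5, Rational(1, 2))))), Mul(-4, Add(25, 1))) = Mul(Add(-225, Mul(2, Pow(10, Rational(1, 2)))), Mul(-4, 26)) = Mul(Add(-225, Mul(2, Pow(10, Rational(1, 2)))), -104) = Add(23400, Mul(-208, Pow(10, Rational(1, 2))))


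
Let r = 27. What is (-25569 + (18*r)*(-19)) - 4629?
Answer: -39432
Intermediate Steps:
(-25569 + (18*r)*(-19)) - 4629 = (-25569 + (18*27)*(-19)) - 4629 = (-25569 + 486*(-19)) - 4629 = (-25569 - 9234) - 4629 = -34803 - 4629 = -39432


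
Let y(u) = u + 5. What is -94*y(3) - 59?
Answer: -811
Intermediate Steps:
y(u) = 5 + u
-94*y(3) - 59 = -94*(5 + 3) - 59 = -94*8 - 59 = -752 - 59 = -811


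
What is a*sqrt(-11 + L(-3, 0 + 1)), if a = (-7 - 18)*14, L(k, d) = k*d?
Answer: -350*I*sqrt(14) ≈ -1309.6*I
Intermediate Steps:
L(k, d) = d*k
a = -350 (a = -25*14 = -350)
a*sqrt(-11 + L(-3, 0 + 1)) = -350*sqrt(-11 + (0 + 1)*(-3)) = -350*sqrt(-11 + 1*(-3)) = -350*sqrt(-11 - 3) = -350*I*sqrt(14)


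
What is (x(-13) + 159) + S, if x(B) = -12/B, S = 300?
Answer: 5979/13 ≈ 459.92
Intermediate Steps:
(x(-13) + 159) + S = (-12/(-13) + 159) + 300 = (-12*(-1/13) + 159) + 300 = (12/13 + 159) + 300 = 2079/13 + 300 = 5979/13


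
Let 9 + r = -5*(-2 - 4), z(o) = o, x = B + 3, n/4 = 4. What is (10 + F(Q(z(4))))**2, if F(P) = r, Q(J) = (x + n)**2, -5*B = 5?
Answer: 961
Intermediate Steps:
B = -1 (B = -1/5*5 = -1)
n = 16 (n = 4*4 = 16)
x = 2 (x = -1 + 3 = 2)
Q(J) = 324 (Q(J) = (2 + 16)**2 = 18**2 = 324)
r = 21 (r = -9 - 5*(-2 - 4) = -9 - 5*(-6) = -9 + 30 = 21)
F(P) = 21
(10 + F(Q(z(4))))**2 = (10 + 21)**2 = 31**2 = 961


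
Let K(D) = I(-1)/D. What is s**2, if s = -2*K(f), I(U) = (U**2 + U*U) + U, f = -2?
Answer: 1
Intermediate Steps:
I(U) = U + 2*U**2 (I(U) = (U**2 + U**2) + U = 2*U**2 + U = U + 2*U**2)
K(D) = 1/D (K(D) = (-(1 + 2*(-1)))/D = (-(1 - 2))/D = (-1*(-1))/D = 1/D)
s = 1 (s = -2/(-2) = -2*(-1/2) = 1)
s**2 = 1**2 = 1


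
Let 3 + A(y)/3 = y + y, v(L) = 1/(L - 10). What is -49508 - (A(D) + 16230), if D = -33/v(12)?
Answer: -65333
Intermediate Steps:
v(L) = 1/(-10 + L)
D = -66 (D = -33/(1/(-10 + 12)) = -33/(1/2) = -33/½ = -33*2 = -66)
A(y) = -9 + 6*y (A(y) = -9 + 3*(y + y) = -9 + 3*(2*y) = -9 + 6*y)
-49508 - (A(D) + 16230) = -49508 - ((-9 + 6*(-66)) + 16230) = -49508 - ((-9 - 396) + 16230) = -49508 - (-405 + 16230) = -49508 - 1*15825 = -49508 - 15825 = -65333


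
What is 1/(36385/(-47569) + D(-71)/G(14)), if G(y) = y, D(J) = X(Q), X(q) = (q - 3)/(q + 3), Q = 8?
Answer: -7325626/5365445 ≈ -1.3653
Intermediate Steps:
X(q) = (-3 + q)/(3 + q)
D(J) = 5/11 (D(J) = (-3 + 8)/(3 + 8) = 5/11)
1/(36385/(-47569) + D(-71)/G(14)) = 1/(36385/(-47569) + (5/11)/14) = 1/(36385*(-1/47569) + (5/11)*(1/14)) = 1/(-36385/47569 + 5/154) = 1/(-5365445/7325626) = -7325626/5365445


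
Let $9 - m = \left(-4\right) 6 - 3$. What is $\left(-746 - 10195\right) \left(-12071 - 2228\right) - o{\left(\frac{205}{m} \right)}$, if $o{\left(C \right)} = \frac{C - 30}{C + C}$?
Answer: $\frac{12828519613}{82} \approx 1.5645 \cdot 10^{8}$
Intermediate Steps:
$m = 36$ ($m = 9 - \left(\left(-4\right) 6 - 3\right) = 9 - \left(-24 - 3\right) = 9 - -27 = 9 + 27 = 36$)
$o{\left(C \right)} = \frac{-30 + C}{2 C}$
$\left(-746 - 10195\right) \left(-12071 - 2228\right) - o{\left(\frac{205}{m} \right)} = \left(-746 - 10195\right) \left(-12071 - 2228\right) - \frac{-30 + \frac{205}{36}}{2 \cdot \frac{205}{36}} = \left(-10941\right) \left(-14299\right) - \frac{-30 + 205 \cdot \frac{1}{36}}{2 \cdot 205 \cdot \frac{1}{36}} = 156445359 - \frac{-30 + \frac{205}{36}}{2 \cdot \frac{205}{36}} = 156445359 - \frac{1}{2} \cdot \frac{36}{205} \left(- \frac{875}{36}\right) = 156445359 - - \frac{175}{82} = 156445359 + \frac{175}{82} = \frac{12828519613}{82}$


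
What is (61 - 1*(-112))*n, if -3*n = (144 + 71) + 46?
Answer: -15051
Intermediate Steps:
n = -87 (n = -((144 + 71) + 46)/3 = -(215 + 46)/3 = -1/3*261 = -87)
(61 - 1*(-112))*n = (61 - 1*(-112))*(-87) = (61 + 112)*(-87) = 173*(-87) = -15051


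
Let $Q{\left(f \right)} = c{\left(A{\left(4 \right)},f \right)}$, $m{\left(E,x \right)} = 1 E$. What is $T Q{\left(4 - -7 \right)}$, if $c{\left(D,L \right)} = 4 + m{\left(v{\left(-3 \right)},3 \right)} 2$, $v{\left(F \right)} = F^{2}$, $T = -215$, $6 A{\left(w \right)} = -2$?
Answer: $-4730$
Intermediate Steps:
$A{\left(w \right)} = - \frac{1}{3}$ ($A{\left(w \right)} = \frac{1}{6} \left(-2\right) = - \frac{1}{3}$)
$m{\left(E,x \right)} = E$
$c{\left(D,L \right)} = 22$ ($c{\left(D,L \right)} = 4 + \left(-3\right)^{2} \cdot 2 = 4 + 9 \cdot 2 = 4 + 18 = 22$)
$Q{\left(f \right)} = 22$
$T Q{\left(4 - -7 \right)} = \left(-215\right) 22 = -4730$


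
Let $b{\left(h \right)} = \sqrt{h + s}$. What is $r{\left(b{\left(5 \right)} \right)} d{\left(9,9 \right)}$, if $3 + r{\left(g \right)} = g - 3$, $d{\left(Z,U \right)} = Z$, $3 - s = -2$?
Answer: $-54 + 9 \sqrt{10} \approx -25.539$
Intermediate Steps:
$s = 5$ ($s = 3 - -2 = 3 + 2 = 5$)
$b{\left(h \right)} = \sqrt{5 + h}$ ($b{\left(h \right)} = \sqrt{h + 5} = \sqrt{5 + h}$)
$r{\left(g \right)} = -6 + g$ ($r{\left(g \right)} = -3 + \left(g - 3\right) = -3 + \left(-3 + g\right) = -6 + g$)
$r{\left(b{\left(5 \right)} \right)} d{\left(9,9 \right)} = \left(-6 + \sqrt{5 + 5}\right) 9 = \left(-6 + \sqrt{10}\right) 9 = -54 + 9 \sqrt{10}$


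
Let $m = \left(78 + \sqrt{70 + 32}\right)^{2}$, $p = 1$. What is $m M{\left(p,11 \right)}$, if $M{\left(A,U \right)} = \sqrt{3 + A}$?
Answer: $12372 + 312 \sqrt{102} \approx 15523.0$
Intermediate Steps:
$m = \left(78 + \sqrt{102}\right)^{2} \approx 7761.5$
$m M{\left(p,11 \right)} = \left(78 + \sqrt{102}\right)^{2} \sqrt{3 + 1} = \left(78 + \sqrt{102}\right)^{2} \sqrt{4} = \left(78 + \sqrt{102}\right)^{2} \cdot 2 = 2 \left(78 + \sqrt{102}\right)^{2}$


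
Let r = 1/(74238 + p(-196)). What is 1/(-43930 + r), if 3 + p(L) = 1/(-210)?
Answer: -15589349/684840101360 ≈ -2.2763e-5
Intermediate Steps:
p(L) = -631/210 (p(L) = -3 + 1/(-210) = -3 - 1/210 = -631/210)
r = 210/15589349 (r = 1/(74238 - 631/210) = 1/(15589349/210) = 210/15589349 ≈ 1.3471e-5)
1/(-43930 + r) = 1/(-43930 + 210/15589349) = 1/(-684840101360/15589349) = -15589349/684840101360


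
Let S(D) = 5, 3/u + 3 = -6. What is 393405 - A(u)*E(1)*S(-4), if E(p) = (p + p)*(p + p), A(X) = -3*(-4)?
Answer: 393165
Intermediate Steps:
u = -1/3 (u = 3/(-3 - 6) = 3/(-9) = 3*(-1/9) = -1/3 ≈ -0.33333)
A(X) = 12
E(p) = 4*p**2 (E(p) = (2*p)*(2*p) = 4*p**2)
393405 - A(u)*E(1)*S(-4) = 393405 - 12*(4*1**2)*5 = 393405 - 12*(4*1)*5 = 393405 - 12*4*5 = 393405 - 48*5 = 393405 - 1*240 = 393405 - 240 = 393165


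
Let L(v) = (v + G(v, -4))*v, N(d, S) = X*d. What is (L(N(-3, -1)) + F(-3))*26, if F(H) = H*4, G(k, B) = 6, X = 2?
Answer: -312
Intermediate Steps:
N(d, S) = 2*d
F(H) = 4*H
L(v) = v*(6 + v) (L(v) = (v + 6)*v = (6 + v)*v = v*(6 + v))
(L(N(-3, -1)) + F(-3))*26 = ((2*(-3))*(6 + 2*(-3)) + 4*(-3))*26 = (-6*(6 - 6) - 12)*26 = (-6*0 - 12)*26 = (0 - 12)*26 = -12*26 = -312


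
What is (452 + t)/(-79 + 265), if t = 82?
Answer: 89/31 ≈ 2.8710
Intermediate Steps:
(452 + t)/(-79 + 265) = (452 + 82)/(-79 + 265) = 534/186 = 534*(1/186) = 89/31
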